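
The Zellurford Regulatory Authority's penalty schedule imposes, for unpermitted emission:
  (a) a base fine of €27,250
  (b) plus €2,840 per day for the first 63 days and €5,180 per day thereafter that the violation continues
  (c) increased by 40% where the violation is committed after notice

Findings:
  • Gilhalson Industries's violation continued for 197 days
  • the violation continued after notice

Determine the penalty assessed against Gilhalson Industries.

€1,260,406

First 63 days: 63 × €2,840 = €178,920
Remaining days: (197 − 63) × €5,180 = €694,120
Per-day component: €178,920 + €694,120 = €873,040
Base plus per-day: €27,250 + €873,040 = €900,290
Enhancement: 40% of €900,290 = €360,116
Enhanced fine: €900,290 + €360,116 = €1,260,406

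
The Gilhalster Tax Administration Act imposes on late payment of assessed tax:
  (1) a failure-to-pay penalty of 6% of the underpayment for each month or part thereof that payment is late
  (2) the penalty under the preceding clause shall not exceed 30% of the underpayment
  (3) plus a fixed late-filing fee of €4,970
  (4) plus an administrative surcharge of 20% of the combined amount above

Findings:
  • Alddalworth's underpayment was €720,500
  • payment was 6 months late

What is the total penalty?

€265,344

Accrued rate: 6% × 6 = 36%, capped at 30% → 30%
Failure-to-pay penalty: 30% of €720,500 = €216,150
Penalty before surcharge: €216,150 + €4,970 = €221,120
Administrative surcharge: 20% of €221,120 = €44,224
Total penalty: €221,120 + €44,224 = €265,344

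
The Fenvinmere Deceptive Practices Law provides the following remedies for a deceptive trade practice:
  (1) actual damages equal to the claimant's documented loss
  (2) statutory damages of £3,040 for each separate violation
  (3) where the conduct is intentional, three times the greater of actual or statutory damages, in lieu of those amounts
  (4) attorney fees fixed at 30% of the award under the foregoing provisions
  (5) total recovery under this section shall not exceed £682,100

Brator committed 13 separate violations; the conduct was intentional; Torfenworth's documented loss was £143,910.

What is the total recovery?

£561,249

Statutory damages: 13 × £3,040 = £39,520
Greater of actual damages (£143,910) or statutory damages (£39,520): £143,910
Trebled: 3 × £143,910 = £431,730
Attorney fees: 30% of £431,730 = £129,519
Total before cap: £431,730 + £129,519 = £561,249
Cap at £682,100: £561,249 is within the cap, no reduction.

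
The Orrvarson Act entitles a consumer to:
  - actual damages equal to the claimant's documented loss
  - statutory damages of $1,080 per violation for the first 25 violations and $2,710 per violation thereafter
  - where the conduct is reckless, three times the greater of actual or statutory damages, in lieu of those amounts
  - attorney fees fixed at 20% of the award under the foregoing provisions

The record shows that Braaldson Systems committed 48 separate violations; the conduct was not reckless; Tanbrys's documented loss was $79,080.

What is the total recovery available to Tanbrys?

First 25 violations: 25 × $1,080 = $27,000
Remaining violations: (48 − 25) × $2,710 = $62,330
Statutory damages: $27,000 + $62,330 = $89,330
Conduct not reckless: the in-lieu enhancement does not apply.
Actual plus statutory damages: $79,080 + $89,330 = $168,410
Attorney fees: 20% of $168,410 = $33,682
Total recovery: $168,410 + $33,682 = $202,092

$202,092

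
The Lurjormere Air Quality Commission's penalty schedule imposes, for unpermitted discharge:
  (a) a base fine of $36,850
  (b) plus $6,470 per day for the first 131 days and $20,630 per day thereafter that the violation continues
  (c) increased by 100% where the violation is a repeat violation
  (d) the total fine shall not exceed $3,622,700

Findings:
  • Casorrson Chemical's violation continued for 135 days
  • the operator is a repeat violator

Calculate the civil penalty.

First 131 days: 131 × $6,470 = $847,570
Remaining days: (135 − 131) × $20,630 = $82,520
Per-day component: $847,570 + $82,520 = $930,090
Base plus per-day: $36,850 + $930,090 = $966,940
Enhancement: 100% of $966,940 = $966,940
Enhanced fine: $966,940 + $966,940 = $1,933,880
Cap at $3,622,700: $1,933,880 is within the cap, no reduction.

Civil penalty: $1,933,880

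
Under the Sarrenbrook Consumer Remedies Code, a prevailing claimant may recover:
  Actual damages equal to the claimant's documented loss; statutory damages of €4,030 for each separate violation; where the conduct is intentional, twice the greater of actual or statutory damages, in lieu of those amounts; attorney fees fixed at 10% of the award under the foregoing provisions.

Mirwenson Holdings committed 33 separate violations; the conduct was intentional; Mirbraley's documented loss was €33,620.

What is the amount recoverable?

€292,578

Statutory damages: 33 × €4,030 = €132,990
Greater of actual damages (€33,620) or statutory damages (€132,990): €132,990
Doubled: 2 × €132,990 = €265,980
Attorney fees: 10% of €265,980 = €26,598
Total recovery: €265,980 + €26,598 = €292,578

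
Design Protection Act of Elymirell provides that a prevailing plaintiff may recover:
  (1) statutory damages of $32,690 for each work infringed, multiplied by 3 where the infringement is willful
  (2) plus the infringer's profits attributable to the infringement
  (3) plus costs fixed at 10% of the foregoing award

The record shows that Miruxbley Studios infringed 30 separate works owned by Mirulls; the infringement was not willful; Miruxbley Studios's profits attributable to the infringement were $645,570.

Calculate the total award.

Statutory damages: 30 × $32,690 = $980,700
Infringement not willful: no ×3 enhancement.
Combined award: $980,700 + $645,570 = $1,626,270
Costs: 10% of $1,626,270 = $162,627
Award plus costs: $1,626,270 + $162,627 = $1,788,897

$1,788,897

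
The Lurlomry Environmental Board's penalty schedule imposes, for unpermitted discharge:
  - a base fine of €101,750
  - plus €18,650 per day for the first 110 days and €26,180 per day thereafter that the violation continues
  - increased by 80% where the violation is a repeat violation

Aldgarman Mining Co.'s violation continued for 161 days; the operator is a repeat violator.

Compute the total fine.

€6,279,174

First 110 days: 110 × €18,650 = €2,051,500
Remaining days: (161 − 110) × €26,180 = €1,335,180
Per-day component: €2,051,500 + €1,335,180 = €3,386,680
Base plus per-day: €101,750 + €3,386,680 = €3,488,430
Enhancement: 80% of €3,488,430 = €2,790,744
Enhanced fine: €3,488,430 + €2,790,744 = €6,279,174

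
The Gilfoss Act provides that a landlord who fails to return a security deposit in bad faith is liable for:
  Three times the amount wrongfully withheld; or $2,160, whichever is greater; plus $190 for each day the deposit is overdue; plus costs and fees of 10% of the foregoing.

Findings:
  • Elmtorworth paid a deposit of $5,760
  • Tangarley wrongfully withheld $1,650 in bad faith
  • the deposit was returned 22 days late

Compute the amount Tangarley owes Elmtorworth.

Trebled: 3 × $1,650 = $4,950
Minimum $2,160: $4,950 meets the minimum, no increase.
Late-return penalty: 22 × $190 = $4,180
Damages plus late penalty: $4,950 + $4,180 = $9,130
Costs and fees: 10% of $9,130 = $913
Total recovery: $9,130 + $913 = $10,043

$10,043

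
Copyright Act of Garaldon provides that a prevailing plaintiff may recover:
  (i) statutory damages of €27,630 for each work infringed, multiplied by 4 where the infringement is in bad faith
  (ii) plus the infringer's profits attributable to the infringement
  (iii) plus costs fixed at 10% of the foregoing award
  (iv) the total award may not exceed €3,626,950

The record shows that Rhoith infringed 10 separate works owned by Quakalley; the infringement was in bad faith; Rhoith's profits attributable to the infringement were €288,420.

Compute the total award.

€1,532,982

Statutory damages: 10 × €27,630 = €276,300
Multiplied by 4: 4 × €276,300 = €1,105,200
Combined award: €1,105,200 + €288,420 = €1,393,620
Costs: 10% of €1,393,620 = €139,362
Award plus costs: €1,393,620 + €139,362 = €1,532,982
Cap at €3,626,950: €1,532,982 is within the cap, no reduction.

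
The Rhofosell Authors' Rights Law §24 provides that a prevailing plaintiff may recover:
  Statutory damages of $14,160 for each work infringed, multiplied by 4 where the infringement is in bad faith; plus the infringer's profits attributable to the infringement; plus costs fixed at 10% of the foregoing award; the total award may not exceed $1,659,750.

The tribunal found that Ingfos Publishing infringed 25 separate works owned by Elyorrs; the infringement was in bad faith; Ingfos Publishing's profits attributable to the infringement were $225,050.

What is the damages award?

$1,659,750

Statutory damages: 25 × $14,160 = $354,000
Multiplied by 4: 4 × $354,000 = $1,416,000
Combined award: $1,416,000 + $225,050 = $1,641,050
Costs: 10% of $1,641,050 = $164,105
Award plus costs: $1,641,050 + $164,105 = $1,805,155
Cap at $1,659,750: $1,805,155 exceeds the cap → $1,659,750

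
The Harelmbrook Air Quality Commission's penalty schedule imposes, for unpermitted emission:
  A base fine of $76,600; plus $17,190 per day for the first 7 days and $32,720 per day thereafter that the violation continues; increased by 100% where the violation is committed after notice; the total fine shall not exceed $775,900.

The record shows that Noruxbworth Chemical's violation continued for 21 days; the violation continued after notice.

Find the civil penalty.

First 7 days: 7 × $17,190 = $120,330
Remaining days: (21 − 7) × $32,720 = $458,080
Per-day component: $120,330 + $458,080 = $578,410
Base plus per-day: $76,600 + $578,410 = $655,010
Enhancement: 100% of $655,010 = $655,010
Enhanced fine: $655,010 + $655,010 = $1,310,020
Cap at $775,900: $1,310,020 exceeds the cap → $775,900

Civil penalty: $775,900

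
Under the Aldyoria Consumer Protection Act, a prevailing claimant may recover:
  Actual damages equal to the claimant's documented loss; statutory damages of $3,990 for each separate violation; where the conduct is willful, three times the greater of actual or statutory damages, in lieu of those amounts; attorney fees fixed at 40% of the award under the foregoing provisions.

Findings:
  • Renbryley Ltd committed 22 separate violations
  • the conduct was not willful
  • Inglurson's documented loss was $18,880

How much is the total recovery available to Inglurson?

$149,324

Statutory damages: 22 × $3,990 = $87,780
Conduct not willful: the in-lieu enhancement does not apply.
Actual plus statutory damages: $18,880 + $87,780 = $106,660
Attorney fees: 40% of $106,660 = $42,664
Total recovery: $106,660 + $42,664 = $149,324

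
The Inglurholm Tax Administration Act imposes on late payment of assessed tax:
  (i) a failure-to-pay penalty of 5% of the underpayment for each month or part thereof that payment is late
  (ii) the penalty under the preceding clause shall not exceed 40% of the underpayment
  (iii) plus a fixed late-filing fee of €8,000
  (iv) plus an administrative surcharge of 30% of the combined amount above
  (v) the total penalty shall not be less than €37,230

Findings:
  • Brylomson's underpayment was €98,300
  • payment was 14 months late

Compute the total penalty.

Accrued rate: 5% × 14 = 70%, capped at 40% → 40%
Failure-to-pay penalty: 40% of €98,300 = €39,320
Penalty before surcharge: €39,320 + €8,000 = €47,320
Administrative surcharge: 30% of €47,320 = €14,196
Total penalty: €47,320 + €14,196 = €61,516
Minimum €37,230: €61,516 meets the minimum, no increase.

€61,516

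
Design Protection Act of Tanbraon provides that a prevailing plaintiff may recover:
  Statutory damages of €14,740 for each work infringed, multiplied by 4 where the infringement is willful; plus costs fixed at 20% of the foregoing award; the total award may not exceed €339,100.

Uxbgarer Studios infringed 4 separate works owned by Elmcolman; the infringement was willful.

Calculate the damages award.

Statutory damages: 4 × €14,740 = €58,960
Multiplied by 4: 4 × €58,960 = €235,840
Costs: 20% of €235,840 = €47,168
Award plus costs: €235,840 + €47,168 = €283,008
Cap at €339,100: €283,008 is within the cap, no reduction.

€283,008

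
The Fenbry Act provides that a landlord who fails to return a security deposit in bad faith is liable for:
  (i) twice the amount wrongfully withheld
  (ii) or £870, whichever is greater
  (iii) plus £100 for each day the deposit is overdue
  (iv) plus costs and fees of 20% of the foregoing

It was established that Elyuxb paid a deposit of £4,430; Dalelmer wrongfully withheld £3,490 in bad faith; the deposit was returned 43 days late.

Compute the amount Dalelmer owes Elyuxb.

Doubled: 2 × £3,490 = £6,980
Minimum £870: £6,980 meets the minimum, no increase.
Late-return penalty: 43 × £100 = £4,300
Damages plus late penalty: £6,980 + £4,300 = £11,280
Costs and fees: 20% of £11,280 = £2,256
Total recovery: £11,280 + £2,256 = £13,536

£13,536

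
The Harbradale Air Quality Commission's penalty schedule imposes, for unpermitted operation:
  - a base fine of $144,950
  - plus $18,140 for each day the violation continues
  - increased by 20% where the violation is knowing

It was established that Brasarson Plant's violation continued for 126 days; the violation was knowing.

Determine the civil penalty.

Per-day component: 126 × $18,140 = $2,285,640
Base plus per-day: $144,950 + $2,285,640 = $2,430,590
Enhancement: 20% of $2,430,590 = $486,118
Enhanced fine: $2,430,590 + $486,118 = $2,916,708

$2,916,708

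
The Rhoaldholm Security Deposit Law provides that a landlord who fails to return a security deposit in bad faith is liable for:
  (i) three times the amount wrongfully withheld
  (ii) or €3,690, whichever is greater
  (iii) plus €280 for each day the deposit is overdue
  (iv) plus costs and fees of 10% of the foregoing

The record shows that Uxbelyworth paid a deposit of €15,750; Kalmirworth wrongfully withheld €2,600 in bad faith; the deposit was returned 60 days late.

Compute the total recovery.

Trebled: 3 × €2,600 = €7,800
Minimum €3,690: €7,800 meets the minimum, no increase.
Late-return penalty: 60 × €280 = €16,800
Damages plus late penalty: €7,800 + €16,800 = €24,600
Costs and fees: 10% of €24,600 = €2,460
Total recovery: €24,600 + €2,460 = €27,060

Recovery: €27,060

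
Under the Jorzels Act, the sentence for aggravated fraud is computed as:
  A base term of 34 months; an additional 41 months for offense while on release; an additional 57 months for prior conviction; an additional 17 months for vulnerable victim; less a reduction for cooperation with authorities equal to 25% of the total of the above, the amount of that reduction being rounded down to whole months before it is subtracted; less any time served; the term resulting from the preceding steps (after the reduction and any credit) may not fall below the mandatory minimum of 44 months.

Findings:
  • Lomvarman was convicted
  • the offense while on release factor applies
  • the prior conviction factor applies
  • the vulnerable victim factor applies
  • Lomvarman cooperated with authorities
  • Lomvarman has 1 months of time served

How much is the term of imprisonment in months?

Sentence: 111 months

Offense while on release enhancement: +41 months
Prior conviction enhancement: +57 months
Vulnerable victim enhancement: +17 months
Adjusted term: 34 months + 41 months + 57 months + 17 months = 149 months
Cooperation with authorities reduction: 25% of 149 months = 37 months (rounded down)
After reduction: 149 − 37 = 112 months
Less time served: 112 months − 1 months = 111 months
Minimum 44 months: 111 months meets the minimum, no increase.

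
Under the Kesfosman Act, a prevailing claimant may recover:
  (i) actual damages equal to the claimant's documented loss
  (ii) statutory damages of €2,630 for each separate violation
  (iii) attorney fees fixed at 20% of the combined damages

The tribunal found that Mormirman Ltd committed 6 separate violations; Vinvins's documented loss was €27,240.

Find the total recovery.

Statutory damages: 6 × €2,630 = €15,780
Combined damages: €27,240 + €15,780 = €43,020
Attorney fees: 20% of €43,020 = €8,604
Total recovery: €43,020 + €8,604 = €51,624

€51,624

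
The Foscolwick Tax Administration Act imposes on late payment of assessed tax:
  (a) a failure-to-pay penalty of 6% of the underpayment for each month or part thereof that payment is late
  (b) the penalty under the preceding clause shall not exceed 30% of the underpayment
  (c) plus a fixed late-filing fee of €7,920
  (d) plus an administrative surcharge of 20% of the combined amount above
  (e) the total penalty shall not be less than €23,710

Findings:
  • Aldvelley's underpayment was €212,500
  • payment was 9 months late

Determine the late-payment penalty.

Accrued rate: 6% × 9 = 54%, capped at 30% → 30%
Failure-to-pay penalty: 30% of €212,500 = €63,750
Penalty before surcharge: €63,750 + €7,920 = €71,670
Administrative surcharge: 20% of €71,670 = €14,334
Total penalty: €71,670 + €14,334 = €86,004
Minimum €23,710: €86,004 meets the minimum, no increase.

€86,004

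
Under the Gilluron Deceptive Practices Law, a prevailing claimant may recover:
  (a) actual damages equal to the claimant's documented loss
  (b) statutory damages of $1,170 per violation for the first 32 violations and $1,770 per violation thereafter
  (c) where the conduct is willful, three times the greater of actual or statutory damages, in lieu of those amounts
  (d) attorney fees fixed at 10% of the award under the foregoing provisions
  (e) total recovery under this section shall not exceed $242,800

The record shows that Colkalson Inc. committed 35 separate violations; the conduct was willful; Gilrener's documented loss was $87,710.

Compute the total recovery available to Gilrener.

First 32 violations: 32 × $1,170 = $37,440
Remaining violations: (35 − 32) × $1,770 = $5,310
Statutory damages: $37,440 + $5,310 = $42,750
Greater of actual damages ($87,710) or statutory damages ($42,750): $87,710
Trebled: 3 × $87,710 = $263,130
Attorney fees: 10% of $263,130 = $26,313
Total before cap: $263,130 + $26,313 = $289,443
Cap at $242,800: $289,443 exceeds the cap → $242,800

$242,800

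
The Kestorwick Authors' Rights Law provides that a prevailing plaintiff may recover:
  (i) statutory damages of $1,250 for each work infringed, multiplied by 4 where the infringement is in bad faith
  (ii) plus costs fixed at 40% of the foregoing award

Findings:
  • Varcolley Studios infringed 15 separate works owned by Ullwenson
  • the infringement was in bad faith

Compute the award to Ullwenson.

Statutory damages: 15 × $1,250 = $18,750
Multiplied by 4: 4 × $18,750 = $75,000
Costs: 40% of $75,000 = $30,000
Award plus costs: $75,000 + $30,000 = $105,000

Award: $105,000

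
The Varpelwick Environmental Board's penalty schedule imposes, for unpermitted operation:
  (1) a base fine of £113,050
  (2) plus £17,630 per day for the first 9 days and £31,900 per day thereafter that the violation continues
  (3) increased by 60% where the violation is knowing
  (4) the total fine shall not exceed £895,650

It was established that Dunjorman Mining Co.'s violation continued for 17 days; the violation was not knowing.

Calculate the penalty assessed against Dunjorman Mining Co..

First 9 days: 9 × £17,630 = £158,670
Remaining days: (17 − 9) × £31,900 = £255,200
Per-day component: £158,670 + £255,200 = £413,870
Base plus per-day: £113,050 + £413,870 = £526,920
The violation was not knowing: no 60% increase.
Cap at £895,650: £526,920 is within the cap, no reduction.

£526,920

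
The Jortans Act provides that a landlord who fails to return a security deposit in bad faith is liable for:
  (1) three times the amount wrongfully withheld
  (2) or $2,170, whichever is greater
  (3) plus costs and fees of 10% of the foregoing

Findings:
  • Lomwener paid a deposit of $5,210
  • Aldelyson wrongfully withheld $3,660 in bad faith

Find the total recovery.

$12,078

Trebled: 3 × $3,660 = $10,980
Minimum $2,170: $10,980 meets the minimum, no increase.
Costs and fees: 10% of $10,980 = $1,098
Total recovery: $10,980 + $1,098 = $12,078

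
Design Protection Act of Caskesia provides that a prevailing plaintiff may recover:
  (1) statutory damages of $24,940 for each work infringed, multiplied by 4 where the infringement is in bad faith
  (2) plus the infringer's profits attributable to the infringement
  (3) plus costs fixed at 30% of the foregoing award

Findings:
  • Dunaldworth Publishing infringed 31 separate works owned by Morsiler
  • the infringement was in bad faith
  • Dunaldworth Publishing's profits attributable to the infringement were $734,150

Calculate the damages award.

Statutory damages: 31 × $24,940 = $773,140
Multiplied by 4: 4 × $773,140 = $3,092,560
Combined award: $3,092,560 + $734,150 = $3,826,710
Costs: 30% of $3,826,710 = $1,148,013
Award plus costs: $3,826,710 + $1,148,013 = $4,974,723

$4,974,723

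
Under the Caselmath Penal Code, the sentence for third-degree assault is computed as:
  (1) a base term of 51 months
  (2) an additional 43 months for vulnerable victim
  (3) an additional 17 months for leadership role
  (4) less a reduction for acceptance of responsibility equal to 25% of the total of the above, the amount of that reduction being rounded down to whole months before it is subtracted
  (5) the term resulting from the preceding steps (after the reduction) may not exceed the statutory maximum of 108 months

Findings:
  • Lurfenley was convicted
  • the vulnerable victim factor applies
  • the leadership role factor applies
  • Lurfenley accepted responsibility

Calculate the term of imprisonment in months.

84 months

Vulnerable victim enhancement: +43 months
Leadership role enhancement: +17 months
Adjusted term: 51 months + 43 months + 17 months = 111 months
Acceptance of responsibility reduction: 25% of 111 months = 27 months (rounded down)
After reduction: 111 − 27 = 84 months
Cap at 108 months: 84 months is within the cap, no reduction.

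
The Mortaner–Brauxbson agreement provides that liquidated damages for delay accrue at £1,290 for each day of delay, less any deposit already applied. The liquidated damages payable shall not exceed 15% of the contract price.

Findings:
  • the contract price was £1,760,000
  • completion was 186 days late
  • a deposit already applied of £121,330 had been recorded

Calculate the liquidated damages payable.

£118,610

Per-day damages: 186 × £1,290 = £239,940
Less deposit already applied: £239,940 − £121,330 = £118,610
Cap: 15% of £1,760,000 = £264,000
Cap at £264,000: £118,610 is within the cap, no reduction.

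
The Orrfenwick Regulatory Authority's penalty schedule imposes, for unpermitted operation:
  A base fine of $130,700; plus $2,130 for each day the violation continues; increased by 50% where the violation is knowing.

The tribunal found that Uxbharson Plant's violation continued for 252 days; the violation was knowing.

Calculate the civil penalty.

Per-day component: 252 × $2,130 = $536,760
Base plus per-day: $130,700 + $536,760 = $667,460
Enhancement: 50% of $667,460 = $333,730
Enhanced fine: $667,460 + $333,730 = $1,001,190

$1,001,190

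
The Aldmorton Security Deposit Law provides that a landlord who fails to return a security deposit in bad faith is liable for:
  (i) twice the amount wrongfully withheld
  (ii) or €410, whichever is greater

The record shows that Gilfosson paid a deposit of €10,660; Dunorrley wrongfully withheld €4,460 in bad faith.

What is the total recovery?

Doubled: 2 × €4,460 = €8,920
Minimum €410: €8,920 meets the minimum, no increase.

€8,920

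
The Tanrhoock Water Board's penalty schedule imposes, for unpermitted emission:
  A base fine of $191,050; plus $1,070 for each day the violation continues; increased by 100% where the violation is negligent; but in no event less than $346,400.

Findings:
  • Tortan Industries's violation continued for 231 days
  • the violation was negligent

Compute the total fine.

$876,440

Per-day component: 231 × $1,070 = $247,170
Base plus per-day: $191,050 + $247,170 = $438,220
Enhancement: 100% of $438,220 = $438,220
Enhanced fine: $438,220 + $438,220 = $876,440
Minimum $346,400: $876,440 meets the minimum, no increase.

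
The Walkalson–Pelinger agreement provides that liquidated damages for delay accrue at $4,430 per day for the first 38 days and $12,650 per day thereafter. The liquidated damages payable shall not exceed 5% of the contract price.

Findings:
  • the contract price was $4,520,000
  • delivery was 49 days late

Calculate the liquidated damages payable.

First 38 days: 38 × $4,430 = $168,340
Remaining days: (49 − 38) × $12,650 = $139,150
Accrued per-day damages: $168,340 + $139,150 = $307,490
Cap: 5% of $4,520,000 = $226,000
Cap at $226,000: $307,490 exceeds the cap → $226,000

Liquidated damages: $226,000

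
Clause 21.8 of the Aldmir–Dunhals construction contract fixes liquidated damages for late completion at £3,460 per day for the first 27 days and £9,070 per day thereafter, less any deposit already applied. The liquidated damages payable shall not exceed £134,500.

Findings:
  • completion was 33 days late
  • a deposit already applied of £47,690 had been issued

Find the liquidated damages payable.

First 27 days: 27 × £3,460 = £93,420
Remaining days: (33 − 27) × £9,070 = £54,420
Accrued per-day damages: £93,420 + £54,420 = £147,840
Less deposit already applied: £147,840 − £47,690 = £100,150
Cap at £134,500: £100,150 is within the cap, no reduction.

£100,150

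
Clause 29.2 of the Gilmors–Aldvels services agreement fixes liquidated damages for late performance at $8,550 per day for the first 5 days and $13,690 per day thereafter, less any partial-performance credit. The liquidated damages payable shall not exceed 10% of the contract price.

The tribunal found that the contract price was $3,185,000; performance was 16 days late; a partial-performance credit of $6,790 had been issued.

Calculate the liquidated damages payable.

First 5 days: 5 × $8,550 = $42,750
Remaining days: (16 − 5) × $13,690 = $150,590
Accrued per-day damages: $42,750 + $150,590 = $193,340
Less partial-performance credit: $193,340 − $6,790 = $186,550
Cap: 10% of $3,185,000 = $318,500
Cap at $318,500: $186,550 is within the cap, no reduction.

$186,550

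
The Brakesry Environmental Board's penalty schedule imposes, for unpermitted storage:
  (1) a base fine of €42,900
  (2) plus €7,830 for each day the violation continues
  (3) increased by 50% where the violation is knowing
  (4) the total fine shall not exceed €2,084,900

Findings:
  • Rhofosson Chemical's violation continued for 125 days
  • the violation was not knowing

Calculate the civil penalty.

Per-day component: 125 × €7,830 = €978,750
Base plus per-day: €42,900 + €978,750 = €1,021,650
The violation was not knowing: no 50% increase.
Cap at €2,084,900: €1,021,650 is within the cap, no reduction.

Civil penalty: €1,021,650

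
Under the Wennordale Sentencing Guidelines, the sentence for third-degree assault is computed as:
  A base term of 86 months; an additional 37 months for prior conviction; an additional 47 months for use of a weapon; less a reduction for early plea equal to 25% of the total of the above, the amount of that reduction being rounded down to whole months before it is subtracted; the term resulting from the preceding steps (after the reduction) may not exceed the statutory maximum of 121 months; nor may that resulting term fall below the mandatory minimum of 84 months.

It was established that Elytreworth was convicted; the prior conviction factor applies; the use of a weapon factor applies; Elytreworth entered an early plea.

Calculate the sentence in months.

Prior conviction enhancement: +37 months
Use of a weapon enhancement: +47 months
Adjusted term: 86 months + 37 months + 47 months = 170 months
Early plea reduction: 25% of 170 months = 42 months (rounded down)
After reduction: 170 − 42 = 128 months
Cap at 121 months: 128 months exceeds the cap → 121 months
Minimum 84 months: 121 months meets the minimum, no increase.

121 months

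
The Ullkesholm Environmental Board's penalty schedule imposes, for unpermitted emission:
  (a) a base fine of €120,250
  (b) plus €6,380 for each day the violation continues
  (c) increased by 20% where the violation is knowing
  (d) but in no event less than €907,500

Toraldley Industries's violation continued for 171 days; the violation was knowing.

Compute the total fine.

€1,453,476

Per-day component: 171 × €6,380 = €1,090,980
Base plus per-day: €120,250 + €1,090,980 = €1,211,230
Enhancement: 20% of €1,211,230 = €242,246
Enhanced fine: €1,211,230 + €242,246 = €1,453,476
Minimum €907,500: €1,453,476 meets the minimum, no increase.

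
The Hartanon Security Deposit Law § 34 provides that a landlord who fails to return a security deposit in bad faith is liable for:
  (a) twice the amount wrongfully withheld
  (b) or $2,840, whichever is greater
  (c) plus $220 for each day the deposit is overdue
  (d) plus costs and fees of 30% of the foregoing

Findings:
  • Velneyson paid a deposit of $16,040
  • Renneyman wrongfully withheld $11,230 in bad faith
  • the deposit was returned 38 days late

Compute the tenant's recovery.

$40,066

Doubled: 2 × $11,230 = $22,460
Minimum $2,840: $22,460 meets the minimum, no increase.
Late-return penalty: 38 × $220 = $8,360
Damages plus late penalty: $22,460 + $8,360 = $30,820
Costs and fees: 30% of $30,820 = $9,246
Total recovery: $30,820 + $9,246 = $40,066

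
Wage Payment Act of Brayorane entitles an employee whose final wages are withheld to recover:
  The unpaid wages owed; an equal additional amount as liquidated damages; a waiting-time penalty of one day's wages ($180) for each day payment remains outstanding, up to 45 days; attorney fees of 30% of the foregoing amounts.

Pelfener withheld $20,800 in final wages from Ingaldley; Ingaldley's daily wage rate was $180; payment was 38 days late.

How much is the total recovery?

Total award: $62,972

Liquidated damages (equal amount): $20,800
Penalty days: min(38, 45) = 38
Waiting-time penalty: 38 × $180 = $6,840
Subtotal: $20,800 + $20,800 + $6,840 = $48,440
Attorney fees: 30% of $48,440 = $14,532
Total award: $48,440 + $14,532 = $62,972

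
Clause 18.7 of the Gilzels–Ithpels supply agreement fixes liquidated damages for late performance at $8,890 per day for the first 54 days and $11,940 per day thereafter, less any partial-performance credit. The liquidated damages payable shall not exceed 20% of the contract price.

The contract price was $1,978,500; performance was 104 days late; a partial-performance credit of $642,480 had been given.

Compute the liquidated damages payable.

$395,700

First 54 days: 54 × $8,890 = $480,060
Remaining days: (104 − 54) × $11,940 = $597,000
Accrued per-day damages: $480,060 + $597,000 = $1,077,060
Less partial-performance credit: $1,077,060 − $642,480 = $434,580
Cap: 20% of $1,978,500 = $395,700
Cap at $395,700: $434,580 exceeds the cap → $395,700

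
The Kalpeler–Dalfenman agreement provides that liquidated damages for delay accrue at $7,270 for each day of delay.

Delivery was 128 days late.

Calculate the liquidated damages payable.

Per-day damages: 128 × $7,270 = $930,560

$930,560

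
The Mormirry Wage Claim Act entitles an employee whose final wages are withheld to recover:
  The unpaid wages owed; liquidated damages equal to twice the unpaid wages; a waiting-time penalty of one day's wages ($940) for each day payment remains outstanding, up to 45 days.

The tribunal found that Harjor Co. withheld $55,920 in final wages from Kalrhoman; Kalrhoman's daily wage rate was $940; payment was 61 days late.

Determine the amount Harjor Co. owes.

$210,060

Doubled: 2 × $55,920 = $111,840
Penalty days: min(61, 45) = 45
Waiting-time penalty: 45 × $940 = $42,300
Total award: $55,920 + $111,840 + $42,300 = $210,060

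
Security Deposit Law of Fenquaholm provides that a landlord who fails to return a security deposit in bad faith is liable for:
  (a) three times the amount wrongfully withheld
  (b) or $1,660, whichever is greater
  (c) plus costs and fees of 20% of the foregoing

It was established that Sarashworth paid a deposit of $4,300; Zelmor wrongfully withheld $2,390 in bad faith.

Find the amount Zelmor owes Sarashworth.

Trebled: 3 × $2,390 = $7,170
Minimum $1,660: $7,170 meets the minimum, no increase.
Costs and fees: 20% of $7,170 = $1,434
Total recovery: $7,170 + $1,434 = $8,604

Recovery: $8,604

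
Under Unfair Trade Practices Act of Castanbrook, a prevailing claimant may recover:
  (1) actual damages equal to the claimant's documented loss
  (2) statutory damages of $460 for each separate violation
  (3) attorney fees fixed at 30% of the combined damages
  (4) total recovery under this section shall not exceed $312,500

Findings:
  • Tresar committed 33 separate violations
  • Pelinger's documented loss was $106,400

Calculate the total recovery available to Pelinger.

Statutory damages: 33 × $460 = $15,180
Combined damages: $106,400 + $15,180 = $121,580
Attorney fees: 30% of $121,580 = $36,474
Total before cap: $121,580 + $36,474 = $158,054
Cap at $312,500: $158,054 is within the cap, no reduction.

Total recovery: $158,054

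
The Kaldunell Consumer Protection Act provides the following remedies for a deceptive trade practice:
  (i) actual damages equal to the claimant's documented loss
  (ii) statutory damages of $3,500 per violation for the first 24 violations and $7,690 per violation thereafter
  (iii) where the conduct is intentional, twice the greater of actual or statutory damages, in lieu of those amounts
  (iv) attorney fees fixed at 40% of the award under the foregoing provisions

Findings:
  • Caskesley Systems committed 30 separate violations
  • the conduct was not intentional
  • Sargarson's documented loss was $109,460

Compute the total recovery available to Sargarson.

First 24 violations: 24 × $3,500 = $84,000
Remaining violations: (30 − 24) × $7,690 = $46,140
Statutory damages: $84,000 + $46,140 = $130,140
Conduct not intentional: the in-lieu enhancement does not apply.
Actual plus statutory damages: $109,460 + $130,140 = $239,600
Attorney fees: 40% of $239,600 = $95,840
Total recovery: $239,600 + $95,840 = $335,440

$335,440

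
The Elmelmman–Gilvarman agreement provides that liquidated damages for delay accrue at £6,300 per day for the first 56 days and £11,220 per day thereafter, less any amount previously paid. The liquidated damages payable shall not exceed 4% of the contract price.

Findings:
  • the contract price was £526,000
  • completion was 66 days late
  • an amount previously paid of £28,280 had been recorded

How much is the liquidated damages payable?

First 56 days: 56 × £6,300 = £352,800
Remaining days: (66 − 56) × £11,220 = £112,200
Accrued per-day damages: £352,800 + £112,200 = £465,000
Less amount previously paid: £465,000 − £28,280 = £436,720
Cap: 4% of £526,000 = £21,040
Cap at £21,040: £436,720 exceeds the cap → £21,040

Liquidated damages: £21,040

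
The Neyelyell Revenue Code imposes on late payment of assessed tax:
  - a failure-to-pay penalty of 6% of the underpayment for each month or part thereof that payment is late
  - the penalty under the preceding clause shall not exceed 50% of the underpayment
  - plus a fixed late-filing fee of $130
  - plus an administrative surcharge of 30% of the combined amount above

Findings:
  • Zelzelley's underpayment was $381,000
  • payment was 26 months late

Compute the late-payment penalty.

Accrued rate: 6% × 26 = 156%, capped at 50% → 50%
Failure-to-pay penalty: 50% of $381,000 = $190,500
Penalty before surcharge: $190,500 + $130 = $190,630
Administrative surcharge: 30% of $190,630 = $57,189
Total penalty: $190,630 + $57,189 = $247,819

Penalty: $247,819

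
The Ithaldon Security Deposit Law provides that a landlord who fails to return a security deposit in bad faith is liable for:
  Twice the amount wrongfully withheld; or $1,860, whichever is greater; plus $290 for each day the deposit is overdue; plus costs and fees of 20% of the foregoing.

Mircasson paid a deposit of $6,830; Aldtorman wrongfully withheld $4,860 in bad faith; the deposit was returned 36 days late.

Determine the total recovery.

Doubled: 2 × $4,860 = $9,720
Minimum $1,860: $9,720 meets the minimum, no increase.
Late-return penalty: 36 × $290 = $10,440
Damages plus late penalty: $9,720 + $10,440 = $20,160
Costs and fees: 20% of $20,160 = $4,032
Total recovery: $20,160 + $4,032 = $24,192

$24,192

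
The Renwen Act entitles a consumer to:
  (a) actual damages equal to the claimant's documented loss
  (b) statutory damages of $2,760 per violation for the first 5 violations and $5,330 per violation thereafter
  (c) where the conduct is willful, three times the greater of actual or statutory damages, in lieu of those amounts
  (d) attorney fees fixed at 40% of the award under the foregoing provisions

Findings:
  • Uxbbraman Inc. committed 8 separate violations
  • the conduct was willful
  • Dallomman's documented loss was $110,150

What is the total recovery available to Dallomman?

$462,630

First 5 violations: 5 × $2,760 = $13,800
Remaining violations: (8 − 5) × $5,330 = $15,990
Statutory damages: $13,800 + $15,990 = $29,790
Greater of actual damages ($110,150) or statutory damages ($29,790): $110,150
Trebled: 3 × $110,150 = $330,450
Attorney fees: 40% of $330,450 = $132,180
Total recovery: $330,450 + $132,180 = $462,630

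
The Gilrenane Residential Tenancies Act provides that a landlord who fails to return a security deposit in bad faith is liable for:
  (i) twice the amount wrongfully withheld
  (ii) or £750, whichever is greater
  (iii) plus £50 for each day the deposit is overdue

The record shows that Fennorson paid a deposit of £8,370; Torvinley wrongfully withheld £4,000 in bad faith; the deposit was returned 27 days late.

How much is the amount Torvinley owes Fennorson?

£9,350

Doubled: 2 × £4,000 = £8,000
Minimum £750: £8,000 meets the minimum, no increase.
Late-return penalty: 27 × £50 = £1,350
Damages plus late penalty: £8,000 + £1,350 = £9,350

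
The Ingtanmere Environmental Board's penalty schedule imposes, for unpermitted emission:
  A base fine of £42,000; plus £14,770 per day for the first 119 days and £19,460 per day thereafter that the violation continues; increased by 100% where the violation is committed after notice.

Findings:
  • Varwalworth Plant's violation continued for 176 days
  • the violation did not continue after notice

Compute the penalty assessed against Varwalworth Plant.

First 119 days: 119 × £14,770 = £1,757,630
Remaining days: (176 − 119) × £19,460 = £1,109,220
Per-day component: £1,757,630 + £1,109,220 = £2,866,850
Base plus per-day: £42,000 + £2,866,850 = £2,908,850
The violation did not continue after notice: no 100% increase.

£2,908,850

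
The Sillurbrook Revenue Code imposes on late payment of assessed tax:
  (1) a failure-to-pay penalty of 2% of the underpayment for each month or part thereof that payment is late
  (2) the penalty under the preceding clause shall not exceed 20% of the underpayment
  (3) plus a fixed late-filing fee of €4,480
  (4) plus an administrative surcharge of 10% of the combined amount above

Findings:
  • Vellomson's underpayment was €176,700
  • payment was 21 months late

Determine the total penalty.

Accrued rate: 2% × 21 = 42%, capped at 20% → 20%
Failure-to-pay penalty: 20% of €176,700 = €35,340
Penalty before surcharge: €35,340 + €4,480 = €39,820
Administrative surcharge: 10% of €39,820 = €3,982
Total penalty: €39,820 + €3,982 = €43,802

€43,802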